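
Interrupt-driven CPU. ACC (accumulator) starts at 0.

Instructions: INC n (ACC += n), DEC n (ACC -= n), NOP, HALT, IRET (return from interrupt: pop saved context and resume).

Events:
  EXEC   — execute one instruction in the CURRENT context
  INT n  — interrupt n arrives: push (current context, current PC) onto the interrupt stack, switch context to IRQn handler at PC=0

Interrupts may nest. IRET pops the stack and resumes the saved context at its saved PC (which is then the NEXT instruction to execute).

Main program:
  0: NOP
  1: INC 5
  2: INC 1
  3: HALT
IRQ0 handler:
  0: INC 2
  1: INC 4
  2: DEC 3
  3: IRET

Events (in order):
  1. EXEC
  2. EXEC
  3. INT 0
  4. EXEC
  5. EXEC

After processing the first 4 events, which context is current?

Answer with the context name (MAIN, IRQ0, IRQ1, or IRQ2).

Event 1 (EXEC): [MAIN] PC=0: NOP
Event 2 (EXEC): [MAIN] PC=1: INC 5 -> ACC=5
Event 3 (INT 0): INT 0 arrives: push (MAIN, PC=2), enter IRQ0 at PC=0 (depth now 1)
Event 4 (EXEC): [IRQ0] PC=0: INC 2 -> ACC=7

Answer: IRQ0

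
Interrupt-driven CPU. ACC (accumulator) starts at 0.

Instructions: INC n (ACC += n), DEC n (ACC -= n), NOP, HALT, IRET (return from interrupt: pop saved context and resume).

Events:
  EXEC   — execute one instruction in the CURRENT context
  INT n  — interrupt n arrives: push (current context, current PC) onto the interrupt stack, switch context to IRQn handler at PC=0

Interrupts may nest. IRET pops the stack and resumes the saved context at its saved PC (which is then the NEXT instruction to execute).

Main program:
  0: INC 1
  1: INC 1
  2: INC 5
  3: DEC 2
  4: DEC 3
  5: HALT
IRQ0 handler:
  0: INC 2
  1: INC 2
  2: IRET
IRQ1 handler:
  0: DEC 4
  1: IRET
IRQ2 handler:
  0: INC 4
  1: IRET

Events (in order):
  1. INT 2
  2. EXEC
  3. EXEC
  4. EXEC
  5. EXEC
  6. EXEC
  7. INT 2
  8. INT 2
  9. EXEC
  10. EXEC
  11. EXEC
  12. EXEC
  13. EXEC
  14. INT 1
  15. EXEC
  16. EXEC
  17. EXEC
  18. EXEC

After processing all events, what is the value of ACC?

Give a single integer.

Event 1 (INT 2): INT 2 arrives: push (MAIN, PC=0), enter IRQ2 at PC=0 (depth now 1)
Event 2 (EXEC): [IRQ2] PC=0: INC 4 -> ACC=4
Event 3 (EXEC): [IRQ2] PC=1: IRET -> resume MAIN at PC=0 (depth now 0)
Event 4 (EXEC): [MAIN] PC=0: INC 1 -> ACC=5
Event 5 (EXEC): [MAIN] PC=1: INC 1 -> ACC=6
Event 6 (EXEC): [MAIN] PC=2: INC 5 -> ACC=11
Event 7 (INT 2): INT 2 arrives: push (MAIN, PC=3), enter IRQ2 at PC=0 (depth now 1)
Event 8 (INT 2): INT 2 arrives: push (IRQ2, PC=0), enter IRQ2 at PC=0 (depth now 2)
Event 9 (EXEC): [IRQ2] PC=0: INC 4 -> ACC=15
Event 10 (EXEC): [IRQ2] PC=1: IRET -> resume IRQ2 at PC=0 (depth now 1)
Event 11 (EXEC): [IRQ2] PC=0: INC 4 -> ACC=19
Event 12 (EXEC): [IRQ2] PC=1: IRET -> resume MAIN at PC=3 (depth now 0)
Event 13 (EXEC): [MAIN] PC=3: DEC 2 -> ACC=17
Event 14 (INT 1): INT 1 arrives: push (MAIN, PC=4), enter IRQ1 at PC=0 (depth now 1)
Event 15 (EXEC): [IRQ1] PC=0: DEC 4 -> ACC=13
Event 16 (EXEC): [IRQ1] PC=1: IRET -> resume MAIN at PC=4 (depth now 0)
Event 17 (EXEC): [MAIN] PC=4: DEC 3 -> ACC=10
Event 18 (EXEC): [MAIN] PC=5: HALT

Answer: 10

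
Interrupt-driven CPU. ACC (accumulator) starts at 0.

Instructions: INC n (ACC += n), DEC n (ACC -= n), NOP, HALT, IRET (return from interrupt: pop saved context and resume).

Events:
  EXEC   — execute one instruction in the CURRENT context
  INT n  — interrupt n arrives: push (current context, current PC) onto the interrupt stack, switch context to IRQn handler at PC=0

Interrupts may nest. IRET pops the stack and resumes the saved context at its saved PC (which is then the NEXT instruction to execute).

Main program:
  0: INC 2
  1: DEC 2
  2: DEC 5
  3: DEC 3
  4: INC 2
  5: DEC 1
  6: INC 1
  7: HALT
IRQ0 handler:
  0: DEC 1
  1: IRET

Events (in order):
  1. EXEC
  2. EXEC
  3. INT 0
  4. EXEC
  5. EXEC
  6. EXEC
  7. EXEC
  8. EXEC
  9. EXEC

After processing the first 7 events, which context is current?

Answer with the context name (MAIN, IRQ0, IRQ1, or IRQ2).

Event 1 (EXEC): [MAIN] PC=0: INC 2 -> ACC=2
Event 2 (EXEC): [MAIN] PC=1: DEC 2 -> ACC=0
Event 3 (INT 0): INT 0 arrives: push (MAIN, PC=2), enter IRQ0 at PC=0 (depth now 1)
Event 4 (EXEC): [IRQ0] PC=0: DEC 1 -> ACC=-1
Event 5 (EXEC): [IRQ0] PC=1: IRET -> resume MAIN at PC=2 (depth now 0)
Event 6 (EXEC): [MAIN] PC=2: DEC 5 -> ACC=-6
Event 7 (EXEC): [MAIN] PC=3: DEC 3 -> ACC=-9

Answer: MAIN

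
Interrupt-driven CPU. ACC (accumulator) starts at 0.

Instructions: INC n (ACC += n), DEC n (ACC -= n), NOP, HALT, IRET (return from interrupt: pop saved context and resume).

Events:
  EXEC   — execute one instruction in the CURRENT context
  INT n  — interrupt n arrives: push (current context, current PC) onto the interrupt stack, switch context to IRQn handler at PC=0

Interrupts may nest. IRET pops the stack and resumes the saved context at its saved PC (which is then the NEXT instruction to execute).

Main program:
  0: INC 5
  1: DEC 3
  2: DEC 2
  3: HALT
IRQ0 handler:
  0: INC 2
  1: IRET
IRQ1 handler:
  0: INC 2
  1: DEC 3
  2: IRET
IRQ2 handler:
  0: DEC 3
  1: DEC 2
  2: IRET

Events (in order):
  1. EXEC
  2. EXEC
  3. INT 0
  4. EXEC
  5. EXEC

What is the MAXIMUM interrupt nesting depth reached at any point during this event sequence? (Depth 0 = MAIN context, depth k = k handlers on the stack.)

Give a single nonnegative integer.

Answer: 1

Derivation:
Event 1 (EXEC): [MAIN] PC=0: INC 5 -> ACC=5 [depth=0]
Event 2 (EXEC): [MAIN] PC=1: DEC 3 -> ACC=2 [depth=0]
Event 3 (INT 0): INT 0 arrives: push (MAIN, PC=2), enter IRQ0 at PC=0 (depth now 1) [depth=1]
Event 4 (EXEC): [IRQ0] PC=0: INC 2 -> ACC=4 [depth=1]
Event 5 (EXEC): [IRQ0] PC=1: IRET -> resume MAIN at PC=2 (depth now 0) [depth=0]
Max depth observed: 1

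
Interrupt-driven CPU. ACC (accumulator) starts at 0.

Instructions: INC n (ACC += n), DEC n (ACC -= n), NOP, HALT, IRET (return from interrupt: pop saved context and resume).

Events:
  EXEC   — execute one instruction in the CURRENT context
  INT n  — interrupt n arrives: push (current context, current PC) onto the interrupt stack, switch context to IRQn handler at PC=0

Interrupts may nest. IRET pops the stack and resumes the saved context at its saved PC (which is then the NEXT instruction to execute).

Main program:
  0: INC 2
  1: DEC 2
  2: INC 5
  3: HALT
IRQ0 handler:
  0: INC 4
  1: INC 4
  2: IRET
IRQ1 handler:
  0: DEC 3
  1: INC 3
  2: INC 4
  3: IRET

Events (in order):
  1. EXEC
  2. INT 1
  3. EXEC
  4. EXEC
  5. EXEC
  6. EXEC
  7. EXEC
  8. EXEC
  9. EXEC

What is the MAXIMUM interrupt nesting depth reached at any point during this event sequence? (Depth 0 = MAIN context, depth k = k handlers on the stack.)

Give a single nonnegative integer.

Answer: 1

Derivation:
Event 1 (EXEC): [MAIN] PC=0: INC 2 -> ACC=2 [depth=0]
Event 2 (INT 1): INT 1 arrives: push (MAIN, PC=1), enter IRQ1 at PC=0 (depth now 1) [depth=1]
Event 3 (EXEC): [IRQ1] PC=0: DEC 3 -> ACC=-1 [depth=1]
Event 4 (EXEC): [IRQ1] PC=1: INC 3 -> ACC=2 [depth=1]
Event 5 (EXEC): [IRQ1] PC=2: INC 4 -> ACC=6 [depth=1]
Event 6 (EXEC): [IRQ1] PC=3: IRET -> resume MAIN at PC=1 (depth now 0) [depth=0]
Event 7 (EXEC): [MAIN] PC=1: DEC 2 -> ACC=4 [depth=0]
Event 8 (EXEC): [MAIN] PC=2: INC 5 -> ACC=9 [depth=0]
Event 9 (EXEC): [MAIN] PC=3: HALT [depth=0]
Max depth observed: 1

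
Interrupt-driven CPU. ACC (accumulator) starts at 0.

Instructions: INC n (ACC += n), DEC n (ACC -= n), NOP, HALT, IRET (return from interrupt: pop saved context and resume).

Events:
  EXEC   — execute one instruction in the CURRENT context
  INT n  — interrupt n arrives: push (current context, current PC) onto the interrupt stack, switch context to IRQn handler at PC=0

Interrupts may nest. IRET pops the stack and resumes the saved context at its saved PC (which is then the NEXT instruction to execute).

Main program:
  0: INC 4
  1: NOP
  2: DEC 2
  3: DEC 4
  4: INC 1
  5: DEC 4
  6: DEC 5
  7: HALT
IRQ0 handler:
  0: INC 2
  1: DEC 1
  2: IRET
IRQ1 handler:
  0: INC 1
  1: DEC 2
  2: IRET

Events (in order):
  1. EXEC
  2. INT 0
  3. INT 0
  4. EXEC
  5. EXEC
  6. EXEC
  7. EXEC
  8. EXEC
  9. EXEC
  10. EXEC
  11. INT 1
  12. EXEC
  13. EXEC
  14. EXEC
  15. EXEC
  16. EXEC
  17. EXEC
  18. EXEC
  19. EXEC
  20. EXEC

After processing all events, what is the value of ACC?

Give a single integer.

Event 1 (EXEC): [MAIN] PC=0: INC 4 -> ACC=4
Event 2 (INT 0): INT 0 arrives: push (MAIN, PC=1), enter IRQ0 at PC=0 (depth now 1)
Event 3 (INT 0): INT 0 arrives: push (IRQ0, PC=0), enter IRQ0 at PC=0 (depth now 2)
Event 4 (EXEC): [IRQ0] PC=0: INC 2 -> ACC=6
Event 5 (EXEC): [IRQ0] PC=1: DEC 1 -> ACC=5
Event 6 (EXEC): [IRQ0] PC=2: IRET -> resume IRQ0 at PC=0 (depth now 1)
Event 7 (EXEC): [IRQ0] PC=0: INC 2 -> ACC=7
Event 8 (EXEC): [IRQ0] PC=1: DEC 1 -> ACC=6
Event 9 (EXEC): [IRQ0] PC=2: IRET -> resume MAIN at PC=1 (depth now 0)
Event 10 (EXEC): [MAIN] PC=1: NOP
Event 11 (INT 1): INT 1 arrives: push (MAIN, PC=2), enter IRQ1 at PC=0 (depth now 1)
Event 12 (EXEC): [IRQ1] PC=0: INC 1 -> ACC=7
Event 13 (EXEC): [IRQ1] PC=1: DEC 2 -> ACC=5
Event 14 (EXEC): [IRQ1] PC=2: IRET -> resume MAIN at PC=2 (depth now 0)
Event 15 (EXEC): [MAIN] PC=2: DEC 2 -> ACC=3
Event 16 (EXEC): [MAIN] PC=3: DEC 4 -> ACC=-1
Event 17 (EXEC): [MAIN] PC=4: INC 1 -> ACC=0
Event 18 (EXEC): [MAIN] PC=5: DEC 4 -> ACC=-4
Event 19 (EXEC): [MAIN] PC=6: DEC 5 -> ACC=-9
Event 20 (EXEC): [MAIN] PC=7: HALT

Answer: -9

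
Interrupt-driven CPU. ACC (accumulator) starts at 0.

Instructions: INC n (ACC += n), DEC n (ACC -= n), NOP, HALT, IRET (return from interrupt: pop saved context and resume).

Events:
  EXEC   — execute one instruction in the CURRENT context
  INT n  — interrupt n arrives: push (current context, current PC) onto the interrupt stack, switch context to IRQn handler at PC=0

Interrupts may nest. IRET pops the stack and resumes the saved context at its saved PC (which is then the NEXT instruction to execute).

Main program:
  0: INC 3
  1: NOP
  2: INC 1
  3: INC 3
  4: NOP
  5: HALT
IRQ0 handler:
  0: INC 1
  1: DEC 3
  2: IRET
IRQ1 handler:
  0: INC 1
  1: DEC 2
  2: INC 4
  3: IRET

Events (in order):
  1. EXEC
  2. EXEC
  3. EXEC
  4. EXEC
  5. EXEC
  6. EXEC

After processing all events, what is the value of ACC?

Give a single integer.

Event 1 (EXEC): [MAIN] PC=0: INC 3 -> ACC=3
Event 2 (EXEC): [MAIN] PC=1: NOP
Event 3 (EXEC): [MAIN] PC=2: INC 1 -> ACC=4
Event 4 (EXEC): [MAIN] PC=3: INC 3 -> ACC=7
Event 5 (EXEC): [MAIN] PC=4: NOP
Event 6 (EXEC): [MAIN] PC=5: HALT

Answer: 7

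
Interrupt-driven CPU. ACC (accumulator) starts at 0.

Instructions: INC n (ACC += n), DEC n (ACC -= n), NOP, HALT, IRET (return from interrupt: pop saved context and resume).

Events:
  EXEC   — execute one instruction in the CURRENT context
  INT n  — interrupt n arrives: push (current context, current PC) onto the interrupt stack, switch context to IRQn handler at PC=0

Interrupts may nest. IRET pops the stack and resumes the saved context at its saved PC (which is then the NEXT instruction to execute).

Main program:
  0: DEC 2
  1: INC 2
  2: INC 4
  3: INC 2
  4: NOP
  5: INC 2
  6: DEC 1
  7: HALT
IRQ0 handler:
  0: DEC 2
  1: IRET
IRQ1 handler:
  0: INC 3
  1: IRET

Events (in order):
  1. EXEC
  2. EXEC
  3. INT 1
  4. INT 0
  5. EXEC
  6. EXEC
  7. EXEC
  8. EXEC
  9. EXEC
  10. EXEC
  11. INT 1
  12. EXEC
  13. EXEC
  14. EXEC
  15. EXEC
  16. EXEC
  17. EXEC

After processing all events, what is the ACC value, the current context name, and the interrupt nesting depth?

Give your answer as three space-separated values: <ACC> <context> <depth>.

Answer: 11 MAIN 0

Derivation:
Event 1 (EXEC): [MAIN] PC=0: DEC 2 -> ACC=-2
Event 2 (EXEC): [MAIN] PC=1: INC 2 -> ACC=0
Event 3 (INT 1): INT 1 arrives: push (MAIN, PC=2), enter IRQ1 at PC=0 (depth now 1)
Event 4 (INT 0): INT 0 arrives: push (IRQ1, PC=0), enter IRQ0 at PC=0 (depth now 2)
Event 5 (EXEC): [IRQ0] PC=0: DEC 2 -> ACC=-2
Event 6 (EXEC): [IRQ0] PC=1: IRET -> resume IRQ1 at PC=0 (depth now 1)
Event 7 (EXEC): [IRQ1] PC=0: INC 3 -> ACC=1
Event 8 (EXEC): [IRQ1] PC=1: IRET -> resume MAIN at PC=2 (depth now 0)
Event 9 (EXEC): [MAIN] PC=2: INC 4 -> ACC=5
Event 10 (EXEC): [MAIN] PC=3: INC 2 -> ACC=7
Event 11 (INT 1): INT 1 arrives: push (MAIN, PC=4), enter IRQ1 at PC=0 (depth now 1)
Event 12 (EXEC): [IRQ1] PC=0: INC 3 -> ACC=10
Event 13 (EXEC): [IRQ1] PC=1: IRET -> resume MAIN at PC=4 (depth now 0)
Event 14 (EXEC): [MAIN] PC=4: NOP
Event 15 (EXEC): [MAIN] PC=5: INC 2 -> ACC=12
Event 16 (EXEC): [MAIN] PC=6: DEC 1 -> ACC=11
Event 17 (EXEC): [MAIN] PC=7: HALT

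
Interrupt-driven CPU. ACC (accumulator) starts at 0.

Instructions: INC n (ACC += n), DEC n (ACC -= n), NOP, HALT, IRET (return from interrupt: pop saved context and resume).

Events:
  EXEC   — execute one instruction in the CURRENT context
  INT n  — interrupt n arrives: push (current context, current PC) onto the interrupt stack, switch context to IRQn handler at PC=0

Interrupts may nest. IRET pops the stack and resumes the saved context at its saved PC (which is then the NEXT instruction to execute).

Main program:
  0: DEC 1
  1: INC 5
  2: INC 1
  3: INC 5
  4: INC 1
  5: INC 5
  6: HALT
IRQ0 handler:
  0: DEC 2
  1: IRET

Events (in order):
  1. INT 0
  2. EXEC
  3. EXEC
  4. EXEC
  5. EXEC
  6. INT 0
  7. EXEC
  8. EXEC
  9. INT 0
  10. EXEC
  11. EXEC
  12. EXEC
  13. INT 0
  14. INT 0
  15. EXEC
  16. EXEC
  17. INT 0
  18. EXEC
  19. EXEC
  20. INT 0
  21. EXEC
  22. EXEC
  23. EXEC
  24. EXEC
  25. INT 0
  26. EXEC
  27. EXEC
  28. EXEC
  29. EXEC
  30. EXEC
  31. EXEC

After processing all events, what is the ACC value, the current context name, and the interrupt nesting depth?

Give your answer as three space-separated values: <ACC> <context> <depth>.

Event 1 (INT 0): INT 0 arrives: push (MAIN, PC=0), enter IRQ0 at PC=0 (depth now 1)
Event 2 (EXEC): [IRQ0] PC=0: DEC 2 -> ACC=-2
Event 3 (EXEC): [IRQ0] PC=1: IRET -> resume MAIN at PC=0 (depth now 0)
Event 4 (EXEC): [MAIN] PC=0: DEC 1 -> ACC=-3
Event 5 (EXEC): [MAIN] PC=1: INC 5 -> ACC=2
Event 6 (INT 0): INT 0 arrives: push (MAIN, PC=2), enter IRQ0 at PC=0 (depth now 1)
Event 7 (EXEC): [IRQ0] PC=0: DEC 2 -> ACC=0
Event 8 (EXEC): [IRQ0] PC=1: IRET -> resume MAIN at PC=2 (depth now 0)
Event 9 (INT 0): INT 0 arrives: push (MAIN, PC=2), enter IRQ0 at PC=0 (depth now 1)
Event 10 (EXEC): [IRQ0] PC=0: DEC 2 -> ACC=-2
Event 11 (EXEC): [IRQ0] PC=1: IRET -> resume MAIN at PC=2 (depth now 0)
Event 12 (EXEC): [MAIN] PC=2: INC 1 -> ACC=-1
Event 13 (INT 0): INT 0 arrives: push (MAIN, PC=3), enter IRQ0 at PC=0 (depth now 1)
Event 14 (INT 0): INT 0 arrives: push (IRQ0, PC=0), enter IRQ0 at PC=0 (depth now 2)
Event 15 (EXEC): [IRQ0] PC=0: DEC 2 -> ACC=-3
Event 16 (EXEC): [IRQ0] PC=1: IRET -> resume IRQ0 at PC=0 (depth now 1)
Event 17 (INT 0): INT 0 arrives: push (IRQ0, PC=0), enter IRQ0 at PC=0 (depth now 2)
Event 18 (EXEC): [IRQ0] PC=0: DEC 2 -> ACC=-5
Event 19 (EXEC): [IRQ0] PC=1: IRET -> resume IRQ0 at PC=0 (depth now 1)
Event 20 (INT 0): INT 0 arrives: push (IRQ0, PC=0), enter IRQ0 at PC=0 (depth now 2)
Event 21 (EXEC): [IRQ0] PC=0: DEC 2 -> ACC=-7
Event 22 (EXEC): [IRQ0] PC=1: IRET -> resume IRQ0 at PC=0 (depth now 1)
Event 23 (EXEC): [IRQ0] PC=0: DEC 2 -> ACC=-9
Event 24 (EXEC): [IRQ0] PC=1: IRET -> resume MAIN at PC=3 (depth now 0)
Event 25 (INT 0): INT 0 arrives: push (MAIN, PC=3), enter IRQ0 at PC=0 (depth now 1)
Event 26 (EXEC): [IRQ0] PC=0: DEC 2 -> ACC=-11
Event 27 (EXEC): [IRQ0] PC=1: IRET -> resume MAIN at PC=3 (depth now 0)
Event 28 (EXEC): [MAIN] PC=3: INC 5 -> ACC=-6
Event 29 (EXEC): [MAIN] PC=4: INC 1 -> ACC=-5
Event 30 (EXEC): [MAIN] PC=5: INC 5 -> ACC=0
Event 31 (EXEC): [MAIN] PC=6: HALT

Answer: 0 MAIN 0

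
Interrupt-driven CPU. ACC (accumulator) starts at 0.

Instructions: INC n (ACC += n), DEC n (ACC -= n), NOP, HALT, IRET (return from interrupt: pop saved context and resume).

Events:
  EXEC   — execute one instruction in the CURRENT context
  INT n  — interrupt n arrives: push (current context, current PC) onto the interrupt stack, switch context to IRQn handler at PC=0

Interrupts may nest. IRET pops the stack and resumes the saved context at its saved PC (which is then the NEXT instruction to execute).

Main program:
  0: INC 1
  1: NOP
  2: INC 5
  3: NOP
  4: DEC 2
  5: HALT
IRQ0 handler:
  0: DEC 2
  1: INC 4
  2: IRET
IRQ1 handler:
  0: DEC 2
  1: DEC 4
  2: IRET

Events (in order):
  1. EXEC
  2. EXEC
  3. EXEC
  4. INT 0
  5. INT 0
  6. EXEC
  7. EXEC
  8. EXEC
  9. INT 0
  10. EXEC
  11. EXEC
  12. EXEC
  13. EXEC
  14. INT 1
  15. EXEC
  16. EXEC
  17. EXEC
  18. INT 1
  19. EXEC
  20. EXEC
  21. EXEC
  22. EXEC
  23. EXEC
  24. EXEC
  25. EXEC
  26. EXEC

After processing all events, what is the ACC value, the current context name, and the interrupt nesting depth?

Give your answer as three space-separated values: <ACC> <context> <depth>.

Event 1 (EXEC): [MAIN] PC=0: INC 1 -> ACC=1
Event 2 (EXEC): [MAIN] PC=1: NOP
Event 3 (EXEC): [MAIN] PC=2: INC 5 -> ACC=6
Event 4 (INT 0): INT 0 arrives: push (MAIN, PC=3), enter IRQ0 at PC=0 (depth now 1)
Event 5 (INT 0): INT 0 arrives: push (IRQ0, PC=0), enter IRQ0 at PC=0 (depth now 2)
Event 6 (EXEC): [IRQ0] PC=0: DEC 2 -> ACC=4
Event 7 (EXEC): [IRQ0] PC=1: INC 4 -> ACC=8
Event 8 (EXEC): [IRQ0] PC=2: IRET -> resume IRQ0 at PC=0 (depth now 1)
Event 9 (INT 0): INT 0 arrives: push (IRQ0, PC=0), enter IRQ0 at PC=0 (depth now 2)
Event 10 (EXEC): [IRQ0] PC=0: DEC 2 -> ACC=6
Event 11 (EXEC): [IRQ0] PC=1: INC 4 -> ACC=10
Event 12 (EXEC): [IRQ0] PC=2: IRET -> resume IRQ0 at PC=0 (depth now 1)
Event 13 (EXEC): [IRQ0] PC=0: DEC 2 -> ACC=8
Event 14 (INT 1): INT 1 arrives: push (IRQ0, PC=1), enter IRQ1 at PC=0 (depth now 2)
Event 15 (EXEC): [IRQ1] PC=0: DEC 2 -> ACC=6
Event 16 (EXEC): [IRQ1] PC=1: DEC 4 -> ACC=2
Event 17 (EXEC): [IRQ1] PC=2: IRET -> resume IRQ0 at PC=1 (depth now 1)
Event 18 (INT 1): INT 1 arrives: push (IRQ0, PC=1), enter IRQ1 at PC=0 (depth now 2)
Event 19 (EXEC): [IRQ1] PC=0: DEC 2 -> ACC=0
Event 20 (EXEC): [IRQ1] PC=1: DEC 4 -> ACC=-4
Event 21 (EXEC): [IRQ1] PC=2: IRET -> resume IRQ0 at PC=1 (depth now 1)
Event 22 (EXEC): [IRQ0] PC=1: INC 4 -> ACC=0
Event 23 (EXEC): [IRQ0] PC=2: IRET -> resume MAIN at PC=3 (depth now 0)
Event 24 (EXEC): [MAIN] PC=3: NOP
Event 25 (EXEC): [MAIN] PC=4: DEC 2 -> ACC=-2
Event 26 (EXEC): [MAIN] PC=5: HALT

Answer: -2 MAIN 0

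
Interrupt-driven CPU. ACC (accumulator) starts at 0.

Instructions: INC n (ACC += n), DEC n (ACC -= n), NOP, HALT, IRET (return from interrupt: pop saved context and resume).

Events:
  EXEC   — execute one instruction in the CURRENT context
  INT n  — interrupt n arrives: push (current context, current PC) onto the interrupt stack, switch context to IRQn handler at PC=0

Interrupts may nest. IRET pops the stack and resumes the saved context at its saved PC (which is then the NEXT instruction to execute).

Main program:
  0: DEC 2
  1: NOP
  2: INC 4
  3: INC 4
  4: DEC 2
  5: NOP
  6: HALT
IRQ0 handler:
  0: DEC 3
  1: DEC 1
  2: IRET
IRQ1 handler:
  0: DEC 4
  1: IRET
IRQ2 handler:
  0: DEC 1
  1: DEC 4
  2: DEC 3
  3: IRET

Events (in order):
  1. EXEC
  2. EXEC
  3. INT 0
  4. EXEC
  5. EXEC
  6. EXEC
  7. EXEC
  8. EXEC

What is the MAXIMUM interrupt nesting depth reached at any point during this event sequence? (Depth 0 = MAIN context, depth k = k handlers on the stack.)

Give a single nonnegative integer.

Event 1 (EXEC): [MAIN] PC=0: DEC 2 -> ACC=-2 [depth=0]
Event 2 (EXEC): [MAIN] PC=1: NOP [depth=0]
Event 3 (INT 0): INT 0 arrives: push (MAIN, PC=2), enter IRQ0 at PC=0 (depth now 1) [depth=1]
Event 4 (EXEC): [IRQ0] PC=0: DEC 3 -> ACC=-5 [depth=1]
Event 5 (EXEC): [IRQ0] PC=1: DEC 1 -> ACC=-6 [depth=1]
Event 6 (EXEC): [IRQ0] PC=2: IRET -> resume MAIN at PC=2 (depth now 0) [depth=0]
Event 7 (EXEC): [MAIN] PC=2: INC 4 -> ACC=-2 [depth=0]
Event 8 (EXEC): [MAIN] PC=3: INC 4 -> ACC=2 [depth=0]
Max depth observed: 1

Answer: 1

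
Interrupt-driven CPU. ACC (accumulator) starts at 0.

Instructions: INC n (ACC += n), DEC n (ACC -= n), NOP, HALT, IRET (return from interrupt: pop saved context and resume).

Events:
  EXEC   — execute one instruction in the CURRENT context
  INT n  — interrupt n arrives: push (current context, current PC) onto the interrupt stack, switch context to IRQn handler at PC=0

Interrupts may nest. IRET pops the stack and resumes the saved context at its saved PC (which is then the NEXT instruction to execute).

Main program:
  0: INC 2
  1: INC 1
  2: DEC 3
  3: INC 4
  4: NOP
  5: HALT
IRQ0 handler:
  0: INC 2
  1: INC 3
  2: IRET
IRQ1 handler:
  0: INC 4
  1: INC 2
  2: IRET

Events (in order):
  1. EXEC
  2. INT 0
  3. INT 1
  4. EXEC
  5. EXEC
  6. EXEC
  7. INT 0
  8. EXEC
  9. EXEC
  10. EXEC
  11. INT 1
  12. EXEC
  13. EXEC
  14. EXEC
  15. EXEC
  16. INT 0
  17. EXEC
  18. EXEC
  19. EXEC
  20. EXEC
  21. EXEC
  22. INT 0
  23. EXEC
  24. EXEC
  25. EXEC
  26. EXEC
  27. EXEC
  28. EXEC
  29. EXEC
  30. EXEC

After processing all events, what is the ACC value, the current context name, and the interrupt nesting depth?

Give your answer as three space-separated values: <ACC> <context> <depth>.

Event 1 (EXEC): [MAIN] PC=0: INC 2 -> ACC=2
Event 2 (INT 0): INT 0 arrives: push (MAIN, PC=1), enter IRQ0 at PC=0 (depth now 1)
Event 3 (INT 1): INT 1 arrives: push (IRQ0, PC=0), enter IRQ1 at PC=0 (depth now 2)
Event 4 (EXEC): [IRQ1] PC=0: INC 4 -> ACC=6
Event 5 (EXEC): [IRQ1] PC=1: INC 2 -> ACC=8
Event 6 (EXEC): [IRQ1] PC=2: IRET -> resume IRQ0 at PC=0 (depth now 1)
Event 7 (INT 0): INT 0 arrives: push (IRQ0, PC=0), enter IRQ0 at PC=0 (depth now 2)
Event 8 (EXEC): [IRQ0] PC=0: INC 2 -> ACC=10
Event 9 (EXEC): [IRQ0] PC=1: INC 3 -> ACC=13
Event 10 (EXEC): [IRQ0] PC=2: IRET -> resume IRQ0 at PC=0 (depth now 1)
Event 11 (INT 1): INT 1 arrives: push (IRQ0, PC=0), enter IRQ1 at PC=0 (depth now 2)
Event 12 (EXEC): [IRQ1] PC=0: INC 4 -> ACC=17
Event 13 (EXEC): [IRQ1] PC=1: INC 2 -> ACC=19
Event 14 (EXEC): [IRQ1] PC=2: IRET -> resume IRQ0 at PC=0 (depth now 1)
Event 15 (EXEC): [IRQ0] PC=0: INC 2 -> ACC=21
Event 16 (INT 0): INT 0 arrives: push (IRQ0, PC=1), enter IRQ0 at PC=0 (depth now 2)
Event 17 (EXEC): [IRQ0] PC=0: INC 2 -> ACC=23
Event 18 (EXEC): [IRQ0] PC=1: INC 3 -> ACC=26
Event 19 (EXEC): [IRQ0] PC=2: IRET -> resume IRQ0 at PC=1 (depth now 1)
Event 20 (EXEC): [IRQ0] PC=1: INC 3 -> ACC=29
Event 21 (EXEC): [IRQ0] PC=2: IRET -> resume MAIN at PC=1 (depth now 0)
Event 22 (INT 0): INT 0 arrives: push (MAIN, PC=1), enter IRQ0 at PC=0 (depth now 1)
Event 23 (EXEC): [IRQ0] PC=0: INC 2 -> ACC=31
Event 24 (EXEC): [IRQ0] PC=1: INC 3 -> ACC=34
Event 25 (EXEC): [IRQ0] PC=2: IRET -> resume MAIN at PC=1 (depth now 0)
Event 26 (EXEC): [MAIN] PC=1: INC 1 -> ACC=35
Event 27 (EXEC): [MAIN] PC=2: DEC 3 -> ACC=32
Event 28 (EXEC): [MAIN] PC=3: INC 4 -> ACC=36
Event 29 (EXEC): [MAIN] PC=4: NOP
Event 30 (EXEC): [MAIN] PC=5: HALT

Answer: 36 MAIN 0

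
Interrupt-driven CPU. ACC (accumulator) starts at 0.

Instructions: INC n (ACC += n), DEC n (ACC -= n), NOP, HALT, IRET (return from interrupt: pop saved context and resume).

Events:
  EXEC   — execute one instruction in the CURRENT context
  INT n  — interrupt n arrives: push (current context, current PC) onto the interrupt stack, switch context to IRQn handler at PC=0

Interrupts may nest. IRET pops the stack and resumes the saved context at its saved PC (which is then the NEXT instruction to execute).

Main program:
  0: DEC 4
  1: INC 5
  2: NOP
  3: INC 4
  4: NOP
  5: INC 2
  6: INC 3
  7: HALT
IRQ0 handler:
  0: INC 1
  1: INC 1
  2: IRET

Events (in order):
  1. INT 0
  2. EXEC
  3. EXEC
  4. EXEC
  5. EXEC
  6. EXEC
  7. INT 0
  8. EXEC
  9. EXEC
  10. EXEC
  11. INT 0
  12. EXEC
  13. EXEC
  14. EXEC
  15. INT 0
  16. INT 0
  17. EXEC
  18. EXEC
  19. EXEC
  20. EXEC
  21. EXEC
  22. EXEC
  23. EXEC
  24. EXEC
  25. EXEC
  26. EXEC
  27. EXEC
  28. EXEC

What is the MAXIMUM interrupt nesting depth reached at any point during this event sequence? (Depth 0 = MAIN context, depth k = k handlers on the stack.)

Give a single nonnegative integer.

Event 1 (INT 0): INT 0 arrives: push (MAIN, PC=0), enter IRQ0 at PC=0 (depth now 1) [depth=1]
Event 2 (EXEC): [IRQ0] PC=0: INC 1 -> ACC=1 [depth=1]
Event 3 (EXEC): [IRQ0] PC=1: INC 1 -> ACC=2 [depth=1]
Event 4 (EXEC): [IRQ0] PC=2: IRET -> resume MAIN at PC=0 (depth now 0) [depth=0]
Event 5 (EXEC): [MAIN] PC=0: DEC 4 -> ACC=-2 [depth=0]
Event 6 (EXEC): [MAIN] PC=1: INC 5 -> ACC=3 [depth=0]
Event 7 (INT 0): INT 0 arrives: push (MAIN, PC=2), enter IRQ0 at PC=0 (depth now 1) [depth=1]
Event 8 (EXEC): [IRQ0] PC=0: INC 1 -> ACC=4 [depth=1]
Event 9 (EXEC): [IRQ0] PC=1: INC 1 -> ACC=5 [depth=1]
Event 10 (EXEC): [IRQ0] PC=2: IRET -> resume MAIN at PC=2 (depth now 0) [depth=0]
Event 11 (INT 0): INT 0 arrives: push (MAIN, PC=2), enter IRQ0 at PC=0 (depth now 1) [depth=1]
Event 12 (EXEC): [IRQ0] PC=0: INC 1 -> ACC=6 [depth=1]
Event 13 (EXEC): [IRQ0] PC=1: INC 1 -> ACC=7 [depth=1]
Event 14 (EXEC): [IRQ0] PC=2: IRET -> resume MAIN at PC=2 (depth now 0) [depth=0]
Event 15 (INT 0): INT 0 arrives: push (MAIN, PC=2), enter IRQ0 at PC=0 (depth now 1) [depth=1]
Event 16 (INT 0): INT 0 arrives: push (IRQ0, PC=0), enter IRQ0 at PC=0 (depth now 2) [depth=2]
Event 17 (EXEC): [IRQ0] PC=0: INC 1 -> ACC=8 [depth=2]
Event 18 (EXEC): [IRQ0] PC=1: INC 1 -> ACC=9 [depth=2]
Event 19 (EXEC): [IRQ0] PC=2: IRET -> resume IRQ0 at PC=0 (depth now 1) [depth=1]
Event 20 (EXEC): [IRQ0] PC=0: INC 1 -> ACC=10 [depth=1]
Event 21 (EXEC): [IRQ0] PC=1: INC 1 -> ACC=11 [depth=1]
Event 22 (EXEC): [IRQ0] PC=2: IRET -> resume MAIN at PC=2 (depth now 0) [depth=0]
Event 23 (EXEC): [MAIN] PC=2: NOP [depth=0]
Event 24 (EXEC): [MAIN] PC=3: INC 4 -> ACC=15 [depth=0]
Event 25 (EXEC): [MAIN] PC=4: NOP [depth=0]
Event 26 (EXEC): [MAIN] PC=5: INC 2 -> ACC=17 [depth=0]
Event 27 (EXEC): [MAIN] PC=6: INC 3 -> ACC=20 [depth=0]
Event 28 (EXEC): [MAIN] PC=7: HALT [depth=0]
Max depth observed: 2

Answer: 2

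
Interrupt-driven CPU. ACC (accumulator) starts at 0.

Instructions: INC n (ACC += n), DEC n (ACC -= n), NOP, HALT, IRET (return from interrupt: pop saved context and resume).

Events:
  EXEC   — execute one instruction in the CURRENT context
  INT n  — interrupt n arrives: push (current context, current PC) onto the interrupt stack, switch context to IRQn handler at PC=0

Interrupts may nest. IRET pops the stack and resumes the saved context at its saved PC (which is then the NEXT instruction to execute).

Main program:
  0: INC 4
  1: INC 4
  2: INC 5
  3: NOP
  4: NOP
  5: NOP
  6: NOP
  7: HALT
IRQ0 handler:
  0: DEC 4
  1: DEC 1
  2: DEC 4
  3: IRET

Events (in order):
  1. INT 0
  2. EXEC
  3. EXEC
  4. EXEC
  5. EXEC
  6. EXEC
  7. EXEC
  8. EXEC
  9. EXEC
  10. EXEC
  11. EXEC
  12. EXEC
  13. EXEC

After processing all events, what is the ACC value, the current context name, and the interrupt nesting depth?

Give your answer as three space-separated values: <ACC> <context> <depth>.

Answer: 4 MAIN 0

Derivation:
Event 1 (INT 0): INT 0 arrives: push (MAIN, PC=0), enter IRQ0 at PC=0 (depth now 1)
Event 2 (EXEC): [IRQ0] PC=0: DEC 4 -> ACC=-4
Event 3 (EXEC): [IRQ0] PC=1: DEC 1 -> ACC=-5
Event 4 (EXEC): [IRQ0] PC=2: DEC 4 -> ACC=-9
Event 5 (EXEC): [IRQ0] PC=3: IRET -> resume MAIN at PC=0 (depth now 0)
Event 6 (EXEC): [MAIN] PC=0: INC 4 -> ACC=-5
Event 7 (EXEC): [MAIN] PC=1: INC 4 -> ACC=-1
Event 8 (EXEC): [MAIN] PC=2: INC 5 -> ACC=4
Event 9 (EXEC): [MAIN] PC=3: NOP
Event 10 (EXEC): [MAIN] PC=4: NOP
Event 11 (EXEC): [MAIN] PC=5: NOP
Event 12 (EXEC): [MAIN] PC=6: NOP
Event 13 (EXEC): [MAIN] PC=7: HALT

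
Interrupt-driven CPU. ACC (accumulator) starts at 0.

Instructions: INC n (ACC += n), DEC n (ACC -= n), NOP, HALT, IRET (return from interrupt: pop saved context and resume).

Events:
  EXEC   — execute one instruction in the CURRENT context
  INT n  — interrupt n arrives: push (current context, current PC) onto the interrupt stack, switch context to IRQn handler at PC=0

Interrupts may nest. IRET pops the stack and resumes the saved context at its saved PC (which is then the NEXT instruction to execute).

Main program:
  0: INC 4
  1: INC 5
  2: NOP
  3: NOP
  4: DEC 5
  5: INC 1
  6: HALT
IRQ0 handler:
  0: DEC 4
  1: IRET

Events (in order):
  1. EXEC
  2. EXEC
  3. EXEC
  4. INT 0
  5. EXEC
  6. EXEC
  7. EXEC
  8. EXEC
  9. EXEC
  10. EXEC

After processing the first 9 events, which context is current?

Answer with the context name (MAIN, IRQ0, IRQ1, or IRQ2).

Event 1 (EXEC): [MAIN] PC=0: INC 4 -> ACC=4
Event 2 (EXEC): [MAIN] PC=1: INC 5 -> ACC=9
Event 3 (EXEC): [MAIN] PC=2: NOP
Event 4 (INT 0): INT 0 arrives: push (MAIN, PC=3), enter IRQ0 at PC=0 (depth now 1)
Event 5 (EXEC): [IRQ0] PC=0: DEC 4 -> ACC=5
Event 6 (EXEC): [IRQ0] PC=1: IRET -> resume MAIN at PC=3 (depth now 0)
Event 7 (EXEC): [MAIN] PC=3: NOP
Event 8 (EXEC): [MAIN] PC=4: DEC 5 -> ACC=0
Event 9 (EXEC): [MAIN] PC=5: INC 1 -> ACC=1

Answer: MAIN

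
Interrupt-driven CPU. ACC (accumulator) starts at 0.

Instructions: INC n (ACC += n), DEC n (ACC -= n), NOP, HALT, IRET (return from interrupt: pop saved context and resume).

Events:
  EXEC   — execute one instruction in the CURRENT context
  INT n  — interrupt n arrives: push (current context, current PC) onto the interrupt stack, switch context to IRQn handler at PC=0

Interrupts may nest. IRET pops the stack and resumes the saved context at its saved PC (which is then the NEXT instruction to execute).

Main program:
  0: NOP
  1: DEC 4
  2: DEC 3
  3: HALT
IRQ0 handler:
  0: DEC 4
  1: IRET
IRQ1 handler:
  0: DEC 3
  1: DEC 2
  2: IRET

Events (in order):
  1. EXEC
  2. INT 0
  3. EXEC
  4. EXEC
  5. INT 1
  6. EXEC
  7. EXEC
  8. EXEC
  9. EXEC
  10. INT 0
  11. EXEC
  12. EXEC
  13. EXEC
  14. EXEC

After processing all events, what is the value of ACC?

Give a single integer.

Answer: -20

Derivation:
Event 1 (EXEC): [MAIN] PC=0: NOP
Event 2 (INT 0): INT 0 arrives: push (MAIN, PC=1), enter IRQ0 at PC=0 (depth now 1)
Event 3 (EXEC): [IRQ0] PC=0: DEC 4 -> ACC=-4
Event 4 (EXEC): [IRQ0] PC=1: IRET -> resume MAIN at PC=1 (depth now 0)
Event 5 (INT 1): INT 1 arrives: push (MAIN, PC=1), enter IRQ1 at PC=0 (depth now 1)
Event 6 (EXEC): [IRQ1] PC=0: DEC 3 -> ACC=-7
Event 7 (EXEC): [IRQ1] PC=1: DEC 2 -> ACC=-9
Event 8 (EXEC): [IRQ1] PC=2: IRET -> resume MAIN at PC=1 (depth now 0)
Event 9 (EXEC): [MAIN] PC=1: DEC 4 -> ACC=-13
Event 10 (INT 0): INT 0 arrives: push (MAIN, PC=2), enter IRQ0 at PC=0 (depth now 1)
Event 11 (EXEC): [IRQ0] PC=0: DEC 4 -> ACC=-17
Event 12 (EXEC): [IRQ0] PC=1: IRET -> resume MAIN at PC=2 (depth now 0)
Event 13 (EXEC): [MAIN] PC=2: DEC 3 -> ACC=-20
Event 14 (EXEC): [MAIN] PC=3: HALT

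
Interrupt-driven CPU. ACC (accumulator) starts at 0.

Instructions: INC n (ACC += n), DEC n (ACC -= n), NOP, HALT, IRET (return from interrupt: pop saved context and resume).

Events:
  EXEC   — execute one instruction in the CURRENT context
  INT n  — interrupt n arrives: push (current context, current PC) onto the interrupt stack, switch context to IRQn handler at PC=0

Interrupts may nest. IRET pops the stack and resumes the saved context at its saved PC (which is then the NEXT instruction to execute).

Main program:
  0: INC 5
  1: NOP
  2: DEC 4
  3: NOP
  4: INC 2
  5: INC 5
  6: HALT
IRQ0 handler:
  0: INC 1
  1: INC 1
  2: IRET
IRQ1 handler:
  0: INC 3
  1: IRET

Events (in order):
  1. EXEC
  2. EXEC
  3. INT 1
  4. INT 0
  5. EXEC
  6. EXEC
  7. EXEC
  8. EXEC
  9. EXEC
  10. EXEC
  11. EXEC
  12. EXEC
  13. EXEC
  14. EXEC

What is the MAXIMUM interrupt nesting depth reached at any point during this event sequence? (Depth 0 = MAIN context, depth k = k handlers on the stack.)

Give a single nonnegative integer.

Answer: 2

Derivation:
Event 1 (EXEC): [MAIN] PC=0: INC 5 -> ACC=5 [depth=0]
Event 2 (EXEC): [MAIN] PC=1: NOP [depth=0]
Event 3 (INT 1): INT 1 arrives: push (MAIN, PC=2), enter IRQ1 at PC=0 (depth now 1) [depth=1]
Event 4 (INT 0): INT 0 arrives: push (IRQ1, PC=0), enter IRQ0 at PC=0 (depth now 2) [depth=2]
Event 5 (EXEC): [IRQ0] PC=0: INC 1 -> ACC=6 [depth=2]
Event 6 (EXEC): [IRQ0] PC=1: INC 1 -> ACC=7 [depth=2]
Event 7 (EXEC): [IRQ0] PC=2: IRET -> resume IRQ1 at PC=0 (depth now 1) [depth=1]
Event 8 (EXEC): [IRQ1] PC=0: INC 3 -> ACC=10 [depth=1]
Event 9 (EXEC): [IRQ1] PC=1: IRET -> resume MAIN at PC=2 (depth now 0) [depth=0]
Event 10 (EXEC): [MAIN] PC=2: DEC 4 -> ACC=6 [depth=0]
Event 11 (EXEC): [MAIN] PC=3: NOP [depth=0]
Event 12 (EXEC): [MAIN] PC=4: INC 2 -> ACC=8 [depth=0]
Event 13 (EXEC): [MAIN] PC=5: INC 5 -> ACC=13 [depth=0]
Event 14 (EXEC): [MAIN] PC=6: HALT [depth=0]
Max depth observed: 2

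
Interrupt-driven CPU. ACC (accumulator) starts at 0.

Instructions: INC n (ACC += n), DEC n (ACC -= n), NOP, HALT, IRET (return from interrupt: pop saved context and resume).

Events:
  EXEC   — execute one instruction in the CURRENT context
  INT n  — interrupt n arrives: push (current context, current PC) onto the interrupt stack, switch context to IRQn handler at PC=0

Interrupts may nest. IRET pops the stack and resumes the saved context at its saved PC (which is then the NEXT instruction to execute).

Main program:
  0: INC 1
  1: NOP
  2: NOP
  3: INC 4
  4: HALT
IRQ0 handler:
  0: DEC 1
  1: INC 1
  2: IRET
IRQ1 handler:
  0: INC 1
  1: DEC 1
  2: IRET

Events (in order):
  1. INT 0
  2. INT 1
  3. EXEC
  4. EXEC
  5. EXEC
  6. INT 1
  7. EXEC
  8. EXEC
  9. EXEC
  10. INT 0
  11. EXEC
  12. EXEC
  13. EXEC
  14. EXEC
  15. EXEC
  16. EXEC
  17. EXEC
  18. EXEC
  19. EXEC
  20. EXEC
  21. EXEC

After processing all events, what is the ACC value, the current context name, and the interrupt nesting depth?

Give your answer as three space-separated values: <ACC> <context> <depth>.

Answer: 5 MAIN 0

Derivation:
Event 1 (INT 0): INT 0 arrives: push (MAIN, PC=0), enter IRQ0 at PC=0 (depth now 1)
Event 2 (INT 1): INT 1 arrives: push (IRQ0, PC=0), enter IRQ1 at PC=0 (depth now 2)
Event 3 (EXEC): [IRQ1] PC=0: INC 1 -> ACC=1
Event 4 (EXEC): [IRQ1] PC=1: DEC 1 -> ACC=0
Event 5 (EXEC): [IRQ1] PC=2: IRET -> resume IRQ0 at PC=0 (depth now 1)
Event 6 (INT 1): INT 1 arrives: push (IRQ0, PC=0), enter IRQ1 at PC=0 (depth now 2)
Event 7 (EXEC): [IRQ1] PC=0: INC 1 -> ACC=1
Event 8 (EXEC): [IRQ1] PC=1: DEC 1 -> ACC=0
Event 9 (EXEC): [IRQ1] PC=2: IRET -> resume IRQ0 at PC=0 (depth now 1)
Event 10 (INT 0): INT 0 arrives: push (IRQ0, PC=0), enter IRQ0 at PC=0 (depth now 2)
Event 11 (EXEC): [IRQ0] PC=0: DEC 1 -> ACC=-1
Event 12 (EXEC): [IRQ0] PC=1: INC 1 -> ACC=0
Event 13 (EXEC): [IRQ0] PC=2: IRET -> resume IRQ0 at PC=0 (depth now 1)
Event 14 (EXEC): [IRQ0] PC=0: DEC 1 -> ACC=-1
Event 15 (EXEC): [IRQ0] PC=1: INC 1 -> ACC=0
Event 16 (EXEC): [IRQ0] PC=2: IRET -> resume MAIN at PC=0 (depth now 0)
Event 17 (EXEC): [MAIN] PC=0: INC 1 -> ACC=1
Event 18 (EXEC): [MAIN] PC=1: NOP
Event 19 (EXEC): [MAIN] PC=2: NOP
Event 20 (EXEC): [MAIN] PC=3: INC 4 -> ACC=5
Event 21 (EXEC): [MAIN] PC=4: HALT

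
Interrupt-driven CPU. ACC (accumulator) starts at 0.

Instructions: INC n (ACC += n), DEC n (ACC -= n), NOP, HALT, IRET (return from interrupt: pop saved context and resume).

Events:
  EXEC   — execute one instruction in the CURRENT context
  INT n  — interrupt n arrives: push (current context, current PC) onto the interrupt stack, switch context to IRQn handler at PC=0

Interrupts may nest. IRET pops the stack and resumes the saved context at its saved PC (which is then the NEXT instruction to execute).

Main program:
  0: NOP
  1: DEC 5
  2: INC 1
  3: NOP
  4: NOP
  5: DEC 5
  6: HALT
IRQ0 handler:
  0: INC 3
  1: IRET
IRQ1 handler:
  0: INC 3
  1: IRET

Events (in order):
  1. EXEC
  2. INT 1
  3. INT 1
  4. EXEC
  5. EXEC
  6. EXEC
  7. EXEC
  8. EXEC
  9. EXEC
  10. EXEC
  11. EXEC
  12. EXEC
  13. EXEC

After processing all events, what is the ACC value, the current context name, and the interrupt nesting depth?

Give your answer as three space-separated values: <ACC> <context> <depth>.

Event 1 (EXEC): [MAIN] PC=0: NOP
Event 2 (INT 1): INT 1 arrives: push (MAIN, PC=1), enter IRQ1 at PC=0 (depth now 1)
Event 3 (INT 1): INT 1 arrives: push (IRQ1, PC=0), enter IRQ1 at PC=0 (depth now 2)
Event 4 (EXEC): [IRQ1] PC=0: INC 3 -> ACC=3
Event 5 (EXEC): [IRQ1] PC=1: IRET -> resume IRQ1 at PC=0 (depth now 1)
Event 6 (EXEC): [IRQ1] PC=0: INC 3 -> ACC=6
Event 7 (EXEC): [IRQ1] PC=1: IRET -> resume MAIN at PC=1 (depth now 0)
Event 8 (EXEC): [MAIN] PC=1: DEC 5 -> ACC=1
Event 9 (EXEC): [MAIN] PC=2: INC 1 -> ACC=2
Event 10 (EXEC): [MAIN] PC=3: NOP
Event 11 (EXEC): [MAIN] PC=4: NOP
Event 12 (EXEC): [MAIN] PC=5: DEC 5 -> ACC=-3
Event 13 (EXEC): [MAIN] PC=6: HALT

Answer: -3 MAIN 0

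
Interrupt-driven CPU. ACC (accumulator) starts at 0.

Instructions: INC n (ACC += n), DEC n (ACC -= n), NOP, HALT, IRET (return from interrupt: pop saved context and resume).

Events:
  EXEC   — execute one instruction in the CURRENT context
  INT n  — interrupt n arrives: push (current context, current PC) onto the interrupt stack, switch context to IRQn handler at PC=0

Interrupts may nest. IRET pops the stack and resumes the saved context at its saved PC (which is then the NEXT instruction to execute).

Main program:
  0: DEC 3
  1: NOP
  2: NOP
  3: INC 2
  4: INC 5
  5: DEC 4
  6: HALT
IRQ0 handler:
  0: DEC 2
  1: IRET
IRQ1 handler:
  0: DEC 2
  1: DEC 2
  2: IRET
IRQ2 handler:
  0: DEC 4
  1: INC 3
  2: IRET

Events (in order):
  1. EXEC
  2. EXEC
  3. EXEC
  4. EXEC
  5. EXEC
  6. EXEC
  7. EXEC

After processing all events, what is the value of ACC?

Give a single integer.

Event 1 (EXEC): [MAIN] PC=0: DEC 3 -> ACC=-3
Event 2 (EXEC): [MAIN] PC=1: NOP
Event 3 (EXEC): [MAIN] PC=2: NOP
Event 4 (EXEC): [MAIN] PC=3: INC 2 -> ACC=-1
Event 5 (EXEC): [MAIN] PC=4: INC 5 -> ACC=4
Event 6 (EXEC): [MAIN] PC=5: DEC 4 -> ACC=0
Event 7 (EXEC): [MAIN] PC=6: HALT

Answer: 0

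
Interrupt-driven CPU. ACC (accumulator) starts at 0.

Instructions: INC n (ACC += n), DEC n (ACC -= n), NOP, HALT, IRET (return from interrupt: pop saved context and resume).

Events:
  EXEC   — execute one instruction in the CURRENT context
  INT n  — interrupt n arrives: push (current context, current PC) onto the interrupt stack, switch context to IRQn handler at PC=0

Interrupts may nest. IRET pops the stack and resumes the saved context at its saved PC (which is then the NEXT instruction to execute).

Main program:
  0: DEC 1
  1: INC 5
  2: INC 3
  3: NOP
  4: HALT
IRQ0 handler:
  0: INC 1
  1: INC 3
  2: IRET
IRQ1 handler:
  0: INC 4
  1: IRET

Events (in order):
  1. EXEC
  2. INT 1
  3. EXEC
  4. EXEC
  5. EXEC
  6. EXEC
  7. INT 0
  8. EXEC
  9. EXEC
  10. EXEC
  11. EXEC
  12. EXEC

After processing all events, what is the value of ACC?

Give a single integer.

Answer: 15

Derivation:
Event 1 (EXEC): [MAIN] PC=0: DEC 1 -> ACC=-1
Event 2 (INT 1): INT 1 arrives: push (MAIN, PC=1), enter IRQ1 at PC=0 (depth now 1)
Event 3 (EXEC): [IRQ1] PC=0: INC 4 -> ACC=3
Event 4 (EXEC): [IRQ1] PC=1: IRET -> resume MAIN at PC=1 (depth now 0)
Event 5 (EXEC): [MAIN] PC=1: INC 5 -> ACC=8
Event 6 (EXEC): [MAIN] PC=2: INC 3 -> ACC=11
Event 7 (INT 0): INT 0 arrives: push (MAIN, PC=3), enter IRQ0 at PC=0 (depth now 1)
Event 8 (EXEC): [IRQ0] PC=0: INC 1 -> ACC=12
Event 9 (EXEC): [IRQ0] PC=1: INC 3 -> ACC=15
Event 10 (EXEC): [IRQ0] PC=2: IRET -> resume MAIN at PC=3 (depth now 0)
Event 11 (EXEC): [MAIN] PC=3: NOP
Event 12 (EXEC): [MAIN] PC=4: HALT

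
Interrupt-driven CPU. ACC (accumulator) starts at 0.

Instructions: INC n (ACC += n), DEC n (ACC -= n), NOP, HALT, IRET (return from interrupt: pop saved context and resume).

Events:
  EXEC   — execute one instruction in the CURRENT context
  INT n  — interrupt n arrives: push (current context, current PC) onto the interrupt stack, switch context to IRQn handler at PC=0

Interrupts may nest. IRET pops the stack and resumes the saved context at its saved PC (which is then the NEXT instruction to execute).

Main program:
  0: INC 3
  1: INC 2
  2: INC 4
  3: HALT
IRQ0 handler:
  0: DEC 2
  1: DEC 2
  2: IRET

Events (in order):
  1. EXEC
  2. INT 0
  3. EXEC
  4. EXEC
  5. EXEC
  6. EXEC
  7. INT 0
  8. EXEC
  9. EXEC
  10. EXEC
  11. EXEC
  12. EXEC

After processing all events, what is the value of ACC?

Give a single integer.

Answer: 1

Derivation:
Event 1 (EXEC): [MAIN] PC=0: INC 3 -> ACC=3
Event 2 (INT 0): INT 0 arrives: push (MAIN, PC=1), enter IRQ0 at PC=0 (depth now 1)
Event 3 (EXEC): [IRQ0] PC=0: DEC 2 -> ACC=1
Event 4 (EXEC): [IRQ0] PC=1: DEC 2 -> ACC=-1
Event 5 (EXEC): [IRQ0] PC=2: IRET -> resume MAIN at PC=1 (depth now 0)
Event 6 (EXEC): [MAIN] PC=1: INC 2 -> ACC=1
Event 7 (INT 0): INT 0 arrives: push (MAIN, PC=2), enter IRQ0 at PC=0 (depth now 1)
Event 8 (EXEC): [IRQ0] PC=0: DEC 2 -> ACC=-1
Event 9 (EXEC): [IRQ0] PC=1: DEC 2 -> ACC=-3
Event 10 (EXEC): [IRQ0] PC=2: IRET -> resume MAIN at PC=2 (depth now 0)
Event 11 (EXEC): [MAIN] PC=2: INC 4 -> ACC=1
Event 12 (EXEC): [MAIN] PC=3: HALT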